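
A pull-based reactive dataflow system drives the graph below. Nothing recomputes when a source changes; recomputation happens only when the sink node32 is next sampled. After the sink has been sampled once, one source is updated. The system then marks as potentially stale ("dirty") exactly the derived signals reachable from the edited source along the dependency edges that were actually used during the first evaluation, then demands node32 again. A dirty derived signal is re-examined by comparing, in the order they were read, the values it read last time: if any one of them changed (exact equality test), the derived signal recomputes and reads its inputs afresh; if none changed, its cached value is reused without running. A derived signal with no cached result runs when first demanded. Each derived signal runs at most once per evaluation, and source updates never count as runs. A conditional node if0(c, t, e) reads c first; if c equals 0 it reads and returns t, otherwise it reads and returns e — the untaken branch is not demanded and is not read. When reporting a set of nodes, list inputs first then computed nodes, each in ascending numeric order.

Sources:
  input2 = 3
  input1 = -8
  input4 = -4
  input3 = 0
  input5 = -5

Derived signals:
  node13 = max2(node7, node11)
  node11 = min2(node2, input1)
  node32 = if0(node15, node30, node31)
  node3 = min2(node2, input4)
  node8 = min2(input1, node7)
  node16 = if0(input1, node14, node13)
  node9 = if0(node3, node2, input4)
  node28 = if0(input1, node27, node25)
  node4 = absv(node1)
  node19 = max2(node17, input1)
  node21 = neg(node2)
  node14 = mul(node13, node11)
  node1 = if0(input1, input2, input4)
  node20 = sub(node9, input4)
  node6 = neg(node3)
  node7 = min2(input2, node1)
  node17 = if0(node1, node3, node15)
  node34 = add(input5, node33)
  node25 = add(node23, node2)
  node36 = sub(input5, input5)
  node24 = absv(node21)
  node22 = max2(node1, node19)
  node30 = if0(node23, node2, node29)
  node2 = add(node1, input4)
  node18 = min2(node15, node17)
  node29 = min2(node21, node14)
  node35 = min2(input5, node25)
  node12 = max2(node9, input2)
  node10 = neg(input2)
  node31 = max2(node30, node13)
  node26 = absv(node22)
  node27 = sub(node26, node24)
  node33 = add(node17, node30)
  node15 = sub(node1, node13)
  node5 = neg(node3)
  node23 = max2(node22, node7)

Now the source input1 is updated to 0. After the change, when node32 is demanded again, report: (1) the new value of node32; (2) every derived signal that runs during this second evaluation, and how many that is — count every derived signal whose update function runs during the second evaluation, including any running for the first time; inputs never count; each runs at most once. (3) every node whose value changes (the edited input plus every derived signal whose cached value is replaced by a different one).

First evaluation (everything demanded from the output):
  node1 = if0(input1=-8 -> else branch input4) = -4
  node2 = add(-4, -4) = -8
  node7 = min2(3, -4) = -4
  node11 = min2(-8, -8) = -8
  node13 = max2(-4, -8) = -4
  node15 = sub(-4, -4) = 0
  node17 = if0(node1=-4 -> else branch node15) = 0
  node19 = max2(0, -8) = 0
  node22 = max2(-4, 0) = 0
  node23 = max2(0, -4) = 0
  node30 = if0(node23=0 -> then branch node2) = -8
  node32 = if0(node15=0 -> then branch node30) = -8

Propagation after the edit:
  node1: runs — input1 -8->0; result 3.
  node2: runs — node1 -4->3; result -1.
  node7: runs — node1 -4->3; result 3.
  node11: runs — node2 -8->-1; input1 -8->0; result -1.
  node13: runs — node7 -4->3; node11 -8->-1; result 3.
  node14: demanded for the first time — runs, produces -3.
  node15: runs — node1 -4->3; node13 -4->3; result 0 (same value as before).
  node17: runs — node1 -4->3; result 0 (same value as before).
  node19: runs — input1 -8->0; result 0 (same value as before).
  node21: demanded for the first time — runs, produces 1.
  node22: runs — node1 -4->3; result 3.
  node23: runs — node22 0->3; node7 -4->3; result 3.
  node29: demanded for the first time — runs, produces -3.
  node30: runs — node23 0->3; node2 -8->-1; result -3.
  node32: runs — node30 -8->-3; result -3.

Key observation: a condition flipped, so demand reaches new nodes — node14, node21, node29 run for the first time.

New value of node32: -3.
Derived signals that run: node1, node2, node7, node11, node13, node14, node15, node17, node19, node21, node22, node23, node29, node30, node32 — 15 in total.
Values that change: input1, node1, node2, node7, node11, node13, node22, node23, node30, node32.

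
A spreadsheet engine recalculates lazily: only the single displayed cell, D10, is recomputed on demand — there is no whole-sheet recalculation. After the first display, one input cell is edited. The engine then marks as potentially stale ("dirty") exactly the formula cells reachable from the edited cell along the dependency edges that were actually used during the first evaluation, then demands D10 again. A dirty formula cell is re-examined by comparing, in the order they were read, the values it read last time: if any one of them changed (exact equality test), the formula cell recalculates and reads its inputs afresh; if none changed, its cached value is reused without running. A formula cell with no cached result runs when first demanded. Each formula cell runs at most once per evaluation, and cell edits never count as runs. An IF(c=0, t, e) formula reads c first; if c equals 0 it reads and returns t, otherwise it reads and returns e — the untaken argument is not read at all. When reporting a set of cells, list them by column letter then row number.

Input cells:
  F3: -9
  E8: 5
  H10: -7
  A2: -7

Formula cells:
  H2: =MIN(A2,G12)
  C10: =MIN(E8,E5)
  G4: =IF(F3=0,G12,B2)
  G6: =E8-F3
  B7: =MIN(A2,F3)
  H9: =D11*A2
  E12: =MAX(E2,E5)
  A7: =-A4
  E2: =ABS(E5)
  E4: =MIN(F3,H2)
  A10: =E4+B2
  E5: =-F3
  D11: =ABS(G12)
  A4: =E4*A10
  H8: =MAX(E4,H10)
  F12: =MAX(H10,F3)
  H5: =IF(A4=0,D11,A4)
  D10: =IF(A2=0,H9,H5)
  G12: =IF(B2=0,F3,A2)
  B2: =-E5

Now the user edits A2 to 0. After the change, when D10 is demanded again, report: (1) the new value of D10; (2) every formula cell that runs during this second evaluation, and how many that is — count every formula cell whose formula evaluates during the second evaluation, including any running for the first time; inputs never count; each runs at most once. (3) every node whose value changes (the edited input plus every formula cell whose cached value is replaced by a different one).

New value of D10: 0.
Formula cells that run: D10, D11, G12, H9 — 4 in total.
Values that change: A2, D10, G12.
Key observation: a condition flipped, so demand moved to the other branch — A4, A10, E4, H2, H5 are never re-examined.

First evaluation (everything demanded from the output):
  E5 = -(-9) = 9
  B2 = -(9) = -9
  G12 = IF(B2=0: B2=-9 -> else branch A2) = -7
  H2 = MIN(-7, -7) = -7
  E4 = MIN(-9, -7) = -9
  A10 = -9 + -9 = -18
  A4 = -9 * -18 = 162
  H5 = IF(A4=0: A4=162 -> else branch A4) = 162
  D10 = IF(A2=0: A2=-7 -> else branch H5) = 162

Propagation after the edit:
  G12: runs — A2 -7->0; result 0.
  D11: demanded for the first time — runs, produces 0.
  H2: marked dirty but never re-examined — demand shifted away from it.
  E4: marked dirty but never re-examined — demand shifted away from it.
  A10: marked dirty but never re-examined — demand shifted away from it.
  A4: marked dirty but never re-examined — demand shifted away from it.
  H5: marked dirty but never re-examined — demand shifted away from it.
  H9: demanded for the first time — runs, produces 0.
  D10: runs — A2 -7->0; result 0.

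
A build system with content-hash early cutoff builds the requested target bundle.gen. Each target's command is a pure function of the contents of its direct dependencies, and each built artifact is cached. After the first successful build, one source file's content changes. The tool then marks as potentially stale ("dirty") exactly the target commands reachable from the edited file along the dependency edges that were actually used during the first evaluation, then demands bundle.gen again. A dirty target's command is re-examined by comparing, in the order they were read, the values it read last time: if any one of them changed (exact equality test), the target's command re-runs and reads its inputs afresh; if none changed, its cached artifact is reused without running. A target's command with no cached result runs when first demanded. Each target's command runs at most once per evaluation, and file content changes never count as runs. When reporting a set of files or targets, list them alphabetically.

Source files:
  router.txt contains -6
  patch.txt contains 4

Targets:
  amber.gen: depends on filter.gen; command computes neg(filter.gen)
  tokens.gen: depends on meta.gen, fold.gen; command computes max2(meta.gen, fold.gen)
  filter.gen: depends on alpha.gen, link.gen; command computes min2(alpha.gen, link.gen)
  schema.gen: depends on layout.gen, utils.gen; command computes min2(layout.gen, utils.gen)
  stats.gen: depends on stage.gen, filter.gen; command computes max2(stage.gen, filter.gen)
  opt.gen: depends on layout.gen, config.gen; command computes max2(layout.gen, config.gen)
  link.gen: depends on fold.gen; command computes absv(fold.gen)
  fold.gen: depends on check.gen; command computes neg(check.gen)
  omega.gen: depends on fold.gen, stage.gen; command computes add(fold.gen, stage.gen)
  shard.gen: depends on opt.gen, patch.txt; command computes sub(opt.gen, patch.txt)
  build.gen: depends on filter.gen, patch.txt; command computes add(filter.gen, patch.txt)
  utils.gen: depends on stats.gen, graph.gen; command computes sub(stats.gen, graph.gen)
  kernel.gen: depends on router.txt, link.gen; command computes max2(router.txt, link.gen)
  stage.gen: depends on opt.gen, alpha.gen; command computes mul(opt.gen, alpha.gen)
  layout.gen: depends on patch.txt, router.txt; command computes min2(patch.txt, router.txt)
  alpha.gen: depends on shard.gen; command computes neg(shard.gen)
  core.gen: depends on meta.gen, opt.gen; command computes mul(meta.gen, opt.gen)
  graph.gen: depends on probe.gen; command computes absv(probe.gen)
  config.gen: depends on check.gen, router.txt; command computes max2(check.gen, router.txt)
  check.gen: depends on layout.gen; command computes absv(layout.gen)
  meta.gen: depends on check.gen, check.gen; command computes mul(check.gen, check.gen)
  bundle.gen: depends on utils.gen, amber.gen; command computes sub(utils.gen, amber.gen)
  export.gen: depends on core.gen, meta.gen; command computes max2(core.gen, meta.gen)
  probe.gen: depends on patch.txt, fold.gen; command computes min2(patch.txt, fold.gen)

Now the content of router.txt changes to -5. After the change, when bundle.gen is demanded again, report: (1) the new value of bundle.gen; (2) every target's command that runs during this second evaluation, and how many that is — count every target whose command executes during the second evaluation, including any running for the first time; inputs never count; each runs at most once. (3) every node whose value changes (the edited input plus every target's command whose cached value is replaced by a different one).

First evaluation (everything demanded from the output):
  layout.gen = min2(4, -6) = -6
  check.gen = absv(-6) = 6
  config.gen = max2(6, -6) = 6
  fold.gen = neg(6) = -6
  link.gen = absv(-6) = 6
  opt.gen = max2(-6, 6) = 6
  probe.gen = min2(4, -6) = -6
  graph.gen = absv(-6) = 6
  shard.gen = sub(6, 4) = 2
  alpha.gen = neg(2) = -2
  filter.gen = min2(-2, 6) = -2
  amber.gen = neg(-2) = 2
  stage.gen = mul(6, -2) = -12
  stats.gen = max2(-12, -2) = -2
  utils.gen = sub(-2, 6) = -8
  bundle.gen = sub(-8, 2) = -10

Propagation after the edit:
  layout.gen: runs — router.txt -6->-5; result -5.
  check.gen: runs — layout.gen -6->-5; result 5.
  config.gen: runs — check.gen 6->5; router.txt -6->-5; result 5.
  fold.gen: runs — check.gen 6->5; result -5.
  link.gen: runs — fold.gen -6->-5; result 5.
  opt.gen: runs — layout.gen -6->-5; config.gen 6->5; result 5.
  probe.gen: runs — fold.gen -6->-5; result -5.
  graph.gen: runs — probe.gen -6->-5; result 5.
  shard.gen: runs — opt.gen 6->5; result 1.
  alpha.gen: runs — shard.gen 2->1; result -1.
  filter.gen: runs — alpha.gen -2->-1; link.gen 6->5; result -1.
  amber.gen: runs — filter.gen -2->-1; result 1.
  stage.gen: runs — opt.gen 6->5; alpha.gen -2->-1; result -5.
  stats.gen: runs — stage.gen -12->-5; filter.gen -2->-1; result -1.
  utils.gen: runs — stats.gen -2->-1; graph.gen 6->5; result -6.
  bundle.gen: runs — utils.gen -8->-6; amber.gen 2->1; result -7.

New value of bundle.gen: -7.
Target commands that run: alpha.gen, amber.gen, bundle.gen, check.gen, config.gen, filter.gen, fold.gen, graph.gen, layout.gen, link.gen, opt.gen, probe.gen, shard.gen, stage.gen, stats.gen, utils.gen — 16 in total.
Values that change: alpha.gen, amber.gen, bundle.gen, check.gen, config.gen, filter.gen, fold.gen, graph.gen, layout.gen, link.gen, opt.gen, probe.gen, router.txt, shard.gen, stage.gen, stats.gen, utils.gen.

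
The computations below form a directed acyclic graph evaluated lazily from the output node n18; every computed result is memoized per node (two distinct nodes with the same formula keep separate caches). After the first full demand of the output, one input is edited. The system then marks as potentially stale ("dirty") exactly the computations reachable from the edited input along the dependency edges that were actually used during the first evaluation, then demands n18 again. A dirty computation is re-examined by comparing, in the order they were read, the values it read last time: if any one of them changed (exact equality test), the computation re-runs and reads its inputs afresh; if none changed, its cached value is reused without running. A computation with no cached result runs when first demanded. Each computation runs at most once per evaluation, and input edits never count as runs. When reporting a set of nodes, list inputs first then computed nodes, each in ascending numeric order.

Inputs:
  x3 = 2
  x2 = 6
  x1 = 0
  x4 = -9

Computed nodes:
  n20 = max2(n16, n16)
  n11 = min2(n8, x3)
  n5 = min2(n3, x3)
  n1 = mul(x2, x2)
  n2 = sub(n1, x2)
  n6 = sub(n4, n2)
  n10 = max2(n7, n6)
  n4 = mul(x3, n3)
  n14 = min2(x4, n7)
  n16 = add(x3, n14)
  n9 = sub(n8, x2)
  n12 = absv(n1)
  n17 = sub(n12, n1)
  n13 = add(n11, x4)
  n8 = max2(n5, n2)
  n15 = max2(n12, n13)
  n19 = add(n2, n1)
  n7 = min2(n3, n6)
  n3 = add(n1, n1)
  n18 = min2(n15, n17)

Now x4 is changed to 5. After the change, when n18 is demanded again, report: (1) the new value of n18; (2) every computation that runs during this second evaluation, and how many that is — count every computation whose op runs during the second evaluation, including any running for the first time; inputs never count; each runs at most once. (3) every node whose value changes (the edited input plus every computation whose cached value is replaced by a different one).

Demanding n18 again yields 0.
2 computations run: n13, n15.
The nodes whose values change: x4, n13.
Note the absorption at n15: it re-runs yet its value is the same, leaving the output's value untouched.

First demand of the output computes:
  n1 = mul(6, 6) = 36
  n2 = sub(36, 6) = 30
  n3 = add(36, 36) = 72
  n5 = min2(72, 2) = 2
  n8 = max2(2, 30) = 30
  n11 = min2(30, 2) = 2
  n12 = absv(36) = 36
  n13 = add(2, -9) = -7
  n15 = max2(36, -7) = 36
  n17 = sub(36, 36) = 0
  n18 = min2(36, 0) = 0

After the edit, cleaning proceeds:
  n13: a read changed (x4 -9->5) — executes, giving 7.
  n15: a read changed (n13 -7->7) — executes, giving 36 — identical to its old value.
  n18: dirty, but its reads are unchanged (n15 unchanged, n17 unchanged); cached 0 stands.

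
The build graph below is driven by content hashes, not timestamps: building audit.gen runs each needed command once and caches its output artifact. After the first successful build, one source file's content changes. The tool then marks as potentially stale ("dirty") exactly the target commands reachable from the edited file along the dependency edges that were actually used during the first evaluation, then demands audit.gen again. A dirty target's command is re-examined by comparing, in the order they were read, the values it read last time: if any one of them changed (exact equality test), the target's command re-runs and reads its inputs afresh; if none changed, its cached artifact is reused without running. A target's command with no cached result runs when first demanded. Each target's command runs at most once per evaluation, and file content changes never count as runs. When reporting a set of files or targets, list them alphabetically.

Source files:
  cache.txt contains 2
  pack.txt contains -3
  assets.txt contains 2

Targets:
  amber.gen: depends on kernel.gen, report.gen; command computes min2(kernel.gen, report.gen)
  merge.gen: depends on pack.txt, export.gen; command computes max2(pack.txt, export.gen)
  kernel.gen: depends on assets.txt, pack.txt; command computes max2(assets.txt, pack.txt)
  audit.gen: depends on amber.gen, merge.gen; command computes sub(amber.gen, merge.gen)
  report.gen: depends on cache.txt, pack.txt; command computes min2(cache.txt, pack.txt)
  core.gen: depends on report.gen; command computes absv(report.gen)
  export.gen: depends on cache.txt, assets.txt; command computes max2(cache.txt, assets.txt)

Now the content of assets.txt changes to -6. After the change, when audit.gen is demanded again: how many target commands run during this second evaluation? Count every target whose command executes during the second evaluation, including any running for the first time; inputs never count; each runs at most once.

Initial pass — values computed on the first demand:
  export.gen = max2(2, 2) = 2
  kernel.gen = max2(2, -3) = 2
  merge.gen = max2(-3, 2) = 2
  report.gen = min2(2, -3) = -3
  amber.gen = min2(2, -3) = -3
  audit.gen = sub(-3, 2) = -5

Second demand — change propagation:
  export.gen: re-runs because assets.txt 2->-6; new result 2 (unchanged).
  kernel.gen: re-runs because assets.txt 2->-6; new result -3.
  amber.gen: re-runs because kernel.gen 2->-3; new result -3 (unchanged).
  merge.gen: re-examined; everything it read last time is the same (pack.txt unchanged, export.gen unchanged) — cache 2 kept, no run.
  audit.gen: re-examined; everything it read last time is the same (amber.gen unchanged, merge.gen unchanged) — cache -5 kept, no run.

The important point: at merge.gen every value read last time is unchanged, so the dirty flag clears without a run.

Run set: amber.gen, export.gen, kernel.gen (3 run).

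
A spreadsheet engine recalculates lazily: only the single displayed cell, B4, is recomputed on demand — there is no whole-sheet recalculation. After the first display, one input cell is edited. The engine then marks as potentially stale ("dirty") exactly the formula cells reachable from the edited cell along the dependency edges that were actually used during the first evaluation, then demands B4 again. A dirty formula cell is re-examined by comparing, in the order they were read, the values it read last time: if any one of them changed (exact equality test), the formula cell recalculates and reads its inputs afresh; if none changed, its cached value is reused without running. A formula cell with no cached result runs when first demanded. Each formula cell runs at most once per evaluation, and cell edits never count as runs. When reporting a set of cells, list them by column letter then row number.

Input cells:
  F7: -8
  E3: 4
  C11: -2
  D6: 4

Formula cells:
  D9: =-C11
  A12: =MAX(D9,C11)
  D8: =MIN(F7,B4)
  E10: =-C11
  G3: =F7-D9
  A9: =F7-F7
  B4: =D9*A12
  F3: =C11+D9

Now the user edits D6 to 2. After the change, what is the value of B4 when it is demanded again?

New value of B4: 4.
Key observation: D6 is never demanded by the output, so the edit triggers no recomputation at all.

First evaluation (everything demanded from the output):
  D9 = -(-2) = 2
  A12 = MAX(2, -2) = 2
  B4 = 2 * 2 = 4

Propagation after the edit:
  D6 feeds no computation that the output demands — nothing is marked dirty and nothing runs.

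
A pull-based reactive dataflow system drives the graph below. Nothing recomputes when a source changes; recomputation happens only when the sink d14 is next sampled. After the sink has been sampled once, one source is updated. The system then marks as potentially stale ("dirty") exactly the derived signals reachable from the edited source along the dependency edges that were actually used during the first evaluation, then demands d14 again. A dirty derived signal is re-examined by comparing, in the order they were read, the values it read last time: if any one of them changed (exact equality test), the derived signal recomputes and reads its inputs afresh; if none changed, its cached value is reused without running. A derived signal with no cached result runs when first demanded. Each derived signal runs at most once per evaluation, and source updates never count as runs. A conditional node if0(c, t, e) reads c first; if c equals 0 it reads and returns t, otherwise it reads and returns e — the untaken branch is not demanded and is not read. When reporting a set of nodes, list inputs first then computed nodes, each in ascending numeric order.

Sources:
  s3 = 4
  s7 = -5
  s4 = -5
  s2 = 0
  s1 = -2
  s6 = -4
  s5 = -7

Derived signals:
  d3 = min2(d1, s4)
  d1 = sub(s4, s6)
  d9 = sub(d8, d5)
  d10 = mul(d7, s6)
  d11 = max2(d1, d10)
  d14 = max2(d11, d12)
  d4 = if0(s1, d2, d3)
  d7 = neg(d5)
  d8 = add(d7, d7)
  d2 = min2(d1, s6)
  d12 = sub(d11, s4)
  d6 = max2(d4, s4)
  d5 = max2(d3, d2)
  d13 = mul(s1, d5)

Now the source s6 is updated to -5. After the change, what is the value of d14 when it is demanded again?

New value of d14: 5.

First evaluation (everything demanded from the output):
  d1 = sub(-5, -4) = -1
  d2 = min2(-1, -4) = -4
  d3 = min2(-1, -5) = -5
  d5 = max2(-5, -4) = -4
  d7 = neg(-4) = 4
  d10 = mul(4, -4) = -16
  d11 = max2(-1, -16) = -1
  d12 = sub(-1, -5) = 4
  d14 = max2(-1, 4) = 4

Propagation after the edit:
  d1: runs — s6 -4->-5; result 0.
  d2: runs — d1 -1->0; s6 -4->-5; result -5.
  d3: runs — d1 -1->0; result -5 (same value as before).
  d5: runs — d2 -4->-5; result -5.
  d7: runs — d5 -4->-5; result 5.
  d10: runs — d7 4->5; s6 -4->-5; result -25.
  d11: runs — d1 -1->0; d10 -16->-25; result 0.
  d12: runs — d11 -1->0; result 5.
  d14: runs — d11 -1->0; d12 4->5; result 5.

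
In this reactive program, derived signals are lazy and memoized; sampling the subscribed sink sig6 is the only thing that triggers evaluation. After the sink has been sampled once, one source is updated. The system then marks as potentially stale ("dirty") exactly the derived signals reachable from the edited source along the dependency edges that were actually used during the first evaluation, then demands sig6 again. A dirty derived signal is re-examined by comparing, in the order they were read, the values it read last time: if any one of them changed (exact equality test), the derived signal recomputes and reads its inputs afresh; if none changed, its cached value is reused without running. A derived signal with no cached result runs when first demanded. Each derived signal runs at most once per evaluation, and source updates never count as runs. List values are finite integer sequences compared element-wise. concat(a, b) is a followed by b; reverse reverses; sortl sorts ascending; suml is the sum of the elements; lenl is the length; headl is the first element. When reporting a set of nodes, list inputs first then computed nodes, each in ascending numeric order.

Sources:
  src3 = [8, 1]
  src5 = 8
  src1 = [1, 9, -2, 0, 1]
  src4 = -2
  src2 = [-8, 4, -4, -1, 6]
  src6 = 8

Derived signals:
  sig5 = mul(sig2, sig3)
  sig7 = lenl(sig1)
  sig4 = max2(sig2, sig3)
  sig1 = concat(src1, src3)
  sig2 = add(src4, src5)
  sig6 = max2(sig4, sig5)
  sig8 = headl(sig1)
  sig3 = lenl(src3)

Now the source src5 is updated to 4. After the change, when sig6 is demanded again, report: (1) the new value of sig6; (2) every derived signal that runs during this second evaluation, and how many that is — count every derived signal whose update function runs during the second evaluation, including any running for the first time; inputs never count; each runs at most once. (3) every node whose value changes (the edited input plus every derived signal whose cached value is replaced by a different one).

Demanding sig6 again yields 4.
4 derived signals run: sig2, sig4, sig5, sig6.
The nodes whose values change: src5, sig2, sig4, sig5, sig6.

First demand of the output computes:
  sig2 = add(-2, 8) = 6
  sig3 = lenl([8, 1]) = 2
  sig4 = max2(6, 2) = 6
  sig5 = mul(6, 2) = 12
  sig6 = max2(6, 12) = 12

After the edit, cleaning proceeds:
  sig2: a read changed (src5 8->4) — executes, giving 2.
  sig4: a read changed (sig2 6->2) — executes, giving 2.
  sig5: a read changed (sig2 6->2) — executes, giving 4.
  sig6: a read changed (sig4 6->2; sig5 12->4) — executes, giving 4.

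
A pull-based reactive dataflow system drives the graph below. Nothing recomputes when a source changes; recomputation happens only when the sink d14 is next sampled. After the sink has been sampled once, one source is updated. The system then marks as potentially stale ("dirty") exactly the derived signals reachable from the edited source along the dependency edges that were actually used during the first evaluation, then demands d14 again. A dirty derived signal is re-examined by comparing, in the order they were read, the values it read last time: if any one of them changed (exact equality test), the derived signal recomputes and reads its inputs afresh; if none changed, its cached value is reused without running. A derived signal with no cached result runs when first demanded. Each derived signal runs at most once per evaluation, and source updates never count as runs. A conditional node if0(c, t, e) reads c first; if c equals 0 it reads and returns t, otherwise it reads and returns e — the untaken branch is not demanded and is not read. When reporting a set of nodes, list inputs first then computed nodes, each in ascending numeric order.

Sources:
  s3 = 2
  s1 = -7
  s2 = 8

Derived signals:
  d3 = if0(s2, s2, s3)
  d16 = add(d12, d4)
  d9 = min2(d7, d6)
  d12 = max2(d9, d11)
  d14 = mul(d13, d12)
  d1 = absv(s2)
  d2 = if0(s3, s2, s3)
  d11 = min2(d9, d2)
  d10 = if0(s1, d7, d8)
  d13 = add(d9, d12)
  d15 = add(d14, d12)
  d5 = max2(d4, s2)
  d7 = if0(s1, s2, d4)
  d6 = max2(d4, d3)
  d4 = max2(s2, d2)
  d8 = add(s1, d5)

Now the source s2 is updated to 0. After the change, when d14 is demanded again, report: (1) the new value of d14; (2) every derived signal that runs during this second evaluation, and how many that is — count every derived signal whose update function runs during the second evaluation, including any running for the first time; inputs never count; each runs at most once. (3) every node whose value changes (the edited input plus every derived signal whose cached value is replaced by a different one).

First evaluation (everything demanded from the output):
  d2 = if0(s3=2 -> else branch s3) = 2
  d3 = if0(s2=8 -> else branch s3) = 2
  d4 = max2(8, 2) = 8
  d6 = max2(8, 2) = 8
  d7 = if0(s1=-7 -> else branch d4) = 8
  d9 = min2(8, 8) = 8
  d11 = min2(8, 2) = 2
  d12 = max2(8, 2) = 8
  d13 = add(8, 8) = 16
  d14 = mul(16, 8) = 128

Propagation after the edit:
  d3: runs — s2 8->0; result 0.
  d4: runs — s2 8->0; result 2.
  d6: runs — d4 8->2; d3 2->0; result 2.
  d7: runs — d4 8->2; result 2.
  d9: runs — d7 8->2; d6 8->2; result 2.
  d11: runs — d9 8->2; result 2 (same value as before).
  d12: runs — d9 8->2; result 2.
  d13: runs — d9 8->2; d12 8->2; result 4.
  d14: runs — d13 16->4; d12 8->2; result 8.

New value of d14: 8.
Derived signals that run: d3, d4, d6, d7, d9, d11, d12, d13, d14 — 9 in total.
Values that change: s2, d3, d4, d6, d7, d9, d12, d13, d14.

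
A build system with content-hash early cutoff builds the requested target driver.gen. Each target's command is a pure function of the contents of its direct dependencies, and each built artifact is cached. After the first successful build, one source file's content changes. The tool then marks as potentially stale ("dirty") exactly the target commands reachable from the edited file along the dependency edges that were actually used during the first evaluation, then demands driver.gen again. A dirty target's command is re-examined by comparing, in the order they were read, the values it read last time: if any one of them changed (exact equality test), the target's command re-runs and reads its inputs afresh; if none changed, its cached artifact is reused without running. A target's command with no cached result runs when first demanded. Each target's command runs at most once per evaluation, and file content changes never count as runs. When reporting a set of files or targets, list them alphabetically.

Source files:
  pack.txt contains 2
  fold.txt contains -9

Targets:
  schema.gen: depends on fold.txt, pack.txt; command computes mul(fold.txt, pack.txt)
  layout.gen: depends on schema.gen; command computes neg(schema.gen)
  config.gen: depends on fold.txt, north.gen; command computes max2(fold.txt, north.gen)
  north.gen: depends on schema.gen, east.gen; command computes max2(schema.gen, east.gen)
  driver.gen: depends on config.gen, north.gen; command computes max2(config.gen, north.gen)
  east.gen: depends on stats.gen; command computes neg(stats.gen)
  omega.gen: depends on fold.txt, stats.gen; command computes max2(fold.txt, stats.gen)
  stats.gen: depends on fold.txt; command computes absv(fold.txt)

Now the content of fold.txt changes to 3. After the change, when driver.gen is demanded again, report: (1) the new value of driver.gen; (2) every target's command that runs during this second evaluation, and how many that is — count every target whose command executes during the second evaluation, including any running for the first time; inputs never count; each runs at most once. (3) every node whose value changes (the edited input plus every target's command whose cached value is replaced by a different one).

First evaluation (everything demanded from the output):
  schema.gen = mul(-9, 2) = -18
  stats.gen = absv(-9) = 9
  east.gen = neg(9) = -9
  north.gen = max2(-18, -9) = -9
  config.gen = max2(-9, -9) = -9
  driver.gen = max2(-9, -9) = -9

Propagation after the edit:
  schema.gen: runs — fold.txt -9->3; result 6.
  stats.gen: runs — fold.txt -9->3; result 3.
  east.gen: runs — stats.gen 9->3; result -3.
  north.gen: runs — schema.gen -18->6; east.gen -9->-3; result 6.
  config.gen: runs — fold.txt -9->3; north.gen -9->6; result 6.
  driver.gen: runs — config.gen -9->6; north.gen -9->6; result 6.

New value of driver.gen: 6.
Target commands that run: config.gen, driver.gen, east.gen, north.gen, schema.gen, stats.gen — 6 in total.
Values that change: config.gen, driver.gen, east.gen, fold.txt, north.gen, schema.gen, stats.gen.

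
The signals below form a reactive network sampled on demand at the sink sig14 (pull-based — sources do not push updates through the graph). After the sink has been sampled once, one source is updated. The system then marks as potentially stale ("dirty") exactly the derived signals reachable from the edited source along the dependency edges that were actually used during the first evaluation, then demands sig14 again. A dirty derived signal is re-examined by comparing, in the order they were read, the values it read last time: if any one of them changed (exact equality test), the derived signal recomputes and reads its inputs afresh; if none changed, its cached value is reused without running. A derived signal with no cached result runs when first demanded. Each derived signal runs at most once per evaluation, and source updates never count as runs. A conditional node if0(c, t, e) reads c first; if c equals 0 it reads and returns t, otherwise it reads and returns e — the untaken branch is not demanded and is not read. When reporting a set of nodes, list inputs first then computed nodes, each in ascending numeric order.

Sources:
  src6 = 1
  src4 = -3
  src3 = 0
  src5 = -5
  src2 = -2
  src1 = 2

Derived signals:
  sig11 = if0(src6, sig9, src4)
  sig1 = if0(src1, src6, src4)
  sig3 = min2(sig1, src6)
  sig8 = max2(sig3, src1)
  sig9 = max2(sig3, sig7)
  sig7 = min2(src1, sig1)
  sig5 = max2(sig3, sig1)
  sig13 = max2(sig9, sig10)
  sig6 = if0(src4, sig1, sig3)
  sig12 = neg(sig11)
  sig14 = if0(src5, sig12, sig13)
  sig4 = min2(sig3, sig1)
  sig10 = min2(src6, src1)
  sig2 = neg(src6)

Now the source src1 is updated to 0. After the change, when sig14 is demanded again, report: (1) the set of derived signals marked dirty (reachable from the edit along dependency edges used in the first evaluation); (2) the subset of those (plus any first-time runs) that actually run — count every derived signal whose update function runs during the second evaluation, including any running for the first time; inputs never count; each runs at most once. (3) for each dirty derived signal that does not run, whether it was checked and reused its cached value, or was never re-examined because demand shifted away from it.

Dirty set: sig1, sig3, sig7, sig9, sig10, sig13, sig14.
Run set: sig1, sig3, sig7, sig9, sig10, sig13 (6 run).
Re-examined without running (cache reused): sig14.
The important point: sig13 recomputes to an identical value, and the output ends up unchanged.

Initial pass — values computed on the first demand:
  sig1 = if0(src1=2 -> else branch src4) = -3
  sig3 = min2(-3, 1) = -3
  sig7 = min2(2, -3) = -3
  sig9 = max2(-3, -3) = -3
  sig10 = min2(1, 2) = 1
  sig13 = max2(-3, 1) = 1
  sig14 = if0(src5=-5 -> else branch sig13) = 1

Second demand — change propagation:
  sig1: re-runs because src1 2->0; new result 1.
  sig3: re-runs because sig1 -3->1; new result 1.
  sig7: re-runs because src1 2->0; sig1 -3->1; new result 0.
  sig9: re-runs because sig3 -3->1; sig7 -3->0; new result 1.
  sig10: re-runs because src1 2->0; new result 0.
  sig13: re-runs because sig9 -3->1; sig10 1->0; new result 1 (unchanged).
  sig14: re-examined; everything it read last time is the same (src5 unchanged, sig13 unchanged) — cache 1 kept, no run.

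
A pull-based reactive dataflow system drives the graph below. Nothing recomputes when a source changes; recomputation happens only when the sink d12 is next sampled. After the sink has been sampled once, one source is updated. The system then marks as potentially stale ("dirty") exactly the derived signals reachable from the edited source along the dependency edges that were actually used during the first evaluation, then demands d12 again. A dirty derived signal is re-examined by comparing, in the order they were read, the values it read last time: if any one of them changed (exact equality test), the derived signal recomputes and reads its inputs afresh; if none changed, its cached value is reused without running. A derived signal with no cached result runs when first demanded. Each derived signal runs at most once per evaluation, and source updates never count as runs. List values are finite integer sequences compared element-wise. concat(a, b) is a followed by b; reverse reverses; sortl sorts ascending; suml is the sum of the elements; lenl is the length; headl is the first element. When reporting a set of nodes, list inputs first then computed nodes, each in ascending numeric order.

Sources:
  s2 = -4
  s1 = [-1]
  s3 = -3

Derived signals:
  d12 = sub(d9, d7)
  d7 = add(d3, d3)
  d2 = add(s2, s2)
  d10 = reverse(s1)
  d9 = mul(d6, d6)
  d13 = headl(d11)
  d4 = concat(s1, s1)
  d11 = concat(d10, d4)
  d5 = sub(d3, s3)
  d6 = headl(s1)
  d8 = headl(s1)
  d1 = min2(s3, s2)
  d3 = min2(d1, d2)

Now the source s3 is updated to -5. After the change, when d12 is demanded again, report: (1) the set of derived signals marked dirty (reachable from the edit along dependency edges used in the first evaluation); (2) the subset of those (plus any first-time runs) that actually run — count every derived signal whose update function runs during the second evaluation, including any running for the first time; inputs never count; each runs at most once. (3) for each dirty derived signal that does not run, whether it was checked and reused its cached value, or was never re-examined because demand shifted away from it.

First evaluation (everything demanded from the output):
  d1 = min2(-3, -4) = -4
  d2 = add(-4, -4) = -8
  d3 = min2(-4, -8) = -8
  d6 = headl([-1]) = -1
  d7 = add(-8, -8) = -16
  d9 = mul(-1, -1) = 1
  d12 = sub(1, -16) = 17

Propagation after the edit:
  d1: runs — s3 -3->-5; result -5.
  d3: runs — d1 -4->-5; result -8 (same value as before).
  d7: checked — values it read are unchanged (d3 unchanged, d3 unchanged); reused cached -16 without running.
  d12: checked — values it read are unchanged (d9 unchanged, d7 unchanged); reused cached 17 without running.

Key observation: the change is absorbed at d3 — it re-runs but produces the same value, and the output's value is unchanged.

Marked dirty: d1, d3, d7, d12.
Derived signals that run: d1, d3 — 2 in total.
Checked but reused from cache: d7, d12.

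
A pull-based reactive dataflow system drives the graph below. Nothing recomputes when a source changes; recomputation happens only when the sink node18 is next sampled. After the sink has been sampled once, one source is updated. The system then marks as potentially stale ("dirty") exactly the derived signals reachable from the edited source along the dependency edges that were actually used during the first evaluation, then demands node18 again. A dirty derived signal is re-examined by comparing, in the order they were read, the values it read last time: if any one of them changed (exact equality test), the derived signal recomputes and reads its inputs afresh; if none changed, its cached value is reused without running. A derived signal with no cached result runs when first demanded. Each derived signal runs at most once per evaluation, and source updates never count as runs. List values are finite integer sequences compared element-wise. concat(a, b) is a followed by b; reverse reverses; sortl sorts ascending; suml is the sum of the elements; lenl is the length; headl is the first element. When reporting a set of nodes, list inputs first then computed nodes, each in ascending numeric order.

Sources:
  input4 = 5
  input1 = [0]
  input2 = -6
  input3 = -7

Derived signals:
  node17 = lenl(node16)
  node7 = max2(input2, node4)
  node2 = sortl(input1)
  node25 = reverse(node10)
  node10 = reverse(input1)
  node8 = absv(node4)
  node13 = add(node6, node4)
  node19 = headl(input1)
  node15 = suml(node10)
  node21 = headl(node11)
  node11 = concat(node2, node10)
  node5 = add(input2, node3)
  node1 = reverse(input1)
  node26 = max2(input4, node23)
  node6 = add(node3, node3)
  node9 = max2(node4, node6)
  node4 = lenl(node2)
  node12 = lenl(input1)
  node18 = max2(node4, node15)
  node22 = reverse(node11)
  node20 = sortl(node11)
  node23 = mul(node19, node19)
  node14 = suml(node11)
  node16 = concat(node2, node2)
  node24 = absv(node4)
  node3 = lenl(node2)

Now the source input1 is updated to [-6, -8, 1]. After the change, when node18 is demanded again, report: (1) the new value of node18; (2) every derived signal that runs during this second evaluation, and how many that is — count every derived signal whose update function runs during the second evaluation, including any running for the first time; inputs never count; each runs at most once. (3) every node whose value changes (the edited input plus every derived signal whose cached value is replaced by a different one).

New value of node18: 3.
Derived signals that run: node2, node4, node10, node15, node18 — 5 in total.
Values that change: input1, node2, node4, node10, node15, node18.

First evaluation (everything demanded from the output):
  node2 = sortl([0]) = [0]
  node4 = lenl([0]) = 1
  node10 = reverse([0]) = [0]
  node15 = suml([0]) = 0
  node18 = max2(1, 0) = 1

Propagation after the edit:
  node2: runs — input1 [0]->[-6, -8, 1]; result [-8, -6, 1].
  node4: runs — node2 [0]->[-8, -6, 1]; result 3.
  node10: runs — input1 [0]->[-6, -8, 1]; result [1, -8, -6].
  node15: runs — node10 [0]->[1, -8, -6]; result -13.
  node18: runs — node4 1->3; node15 0->-13; result 3.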